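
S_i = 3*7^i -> [3, 21, 147, 1029, 7203]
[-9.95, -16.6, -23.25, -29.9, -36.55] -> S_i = -9.95 + -6.65*i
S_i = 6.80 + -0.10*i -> [6.8, 6.7, 6.6, 6.5, 6.4]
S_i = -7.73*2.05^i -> [-7.73, -15.85, -32.49, -66.59, -136.52]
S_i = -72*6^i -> [-72, -432, -2592, -15552, -93312]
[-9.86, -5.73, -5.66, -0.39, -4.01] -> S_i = Random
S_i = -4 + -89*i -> [-4, -93, -182, -271, -360]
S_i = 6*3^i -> [6, 18, 54, 162, 486]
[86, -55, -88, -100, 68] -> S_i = Random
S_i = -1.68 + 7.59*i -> [-1.68, 5.91, 13.5, 21.09, 28.68]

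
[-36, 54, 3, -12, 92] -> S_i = Random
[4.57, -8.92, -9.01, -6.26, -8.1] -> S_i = Random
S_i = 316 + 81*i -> [316, 397, 478, 559, 640]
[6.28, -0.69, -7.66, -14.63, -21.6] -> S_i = 6.28 + -6.97*i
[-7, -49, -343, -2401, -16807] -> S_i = -7*7^i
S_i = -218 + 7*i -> [-218, -211, -204, -197, -190]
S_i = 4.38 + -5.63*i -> [4.38, -1.25, -6.88, -12.51, -18.14]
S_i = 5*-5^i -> [5, -25, 125, -625, 3125]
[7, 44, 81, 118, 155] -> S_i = 7 + 37*i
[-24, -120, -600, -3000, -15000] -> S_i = -24*5^i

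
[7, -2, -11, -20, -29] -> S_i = 7 + -9*i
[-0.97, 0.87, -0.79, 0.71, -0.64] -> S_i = -0.97*(-0.90)^i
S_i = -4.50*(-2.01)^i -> [-4.5, 9.04, -18.18, 36.54, -73.45]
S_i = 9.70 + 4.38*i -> [9.7, 14.08, 18.46, 22.84, 27.22]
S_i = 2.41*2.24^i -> [2.41, 5.4, 12.09, 27.09, 60.67]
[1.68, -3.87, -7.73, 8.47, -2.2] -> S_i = Random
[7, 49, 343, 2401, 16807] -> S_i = 7*7^i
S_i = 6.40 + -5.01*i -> [6.4, 1.39, -3.62, -8.63, -13.64]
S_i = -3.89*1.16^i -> [-3.89, -4.51, -5.23, -6.07, -7.04]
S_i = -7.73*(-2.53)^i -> [-7.73, 19.56, -49.48, 125.18, -316.71]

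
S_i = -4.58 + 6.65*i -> [-4.58, 2.07, 8.72, 15.37, 22.02]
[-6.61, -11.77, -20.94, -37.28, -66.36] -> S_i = -6.61*1.78^i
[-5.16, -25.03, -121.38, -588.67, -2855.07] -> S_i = -5.16*4.85^i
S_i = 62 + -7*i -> [62, 55, 48, 41, 34]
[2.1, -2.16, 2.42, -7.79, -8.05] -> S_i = Random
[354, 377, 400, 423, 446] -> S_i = 354 + 23*i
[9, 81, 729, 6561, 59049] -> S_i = 9*9^i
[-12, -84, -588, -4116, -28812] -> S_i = -12*7^i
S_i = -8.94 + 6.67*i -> [-8.94, -2.27, 4.4, 11.07, 17.74]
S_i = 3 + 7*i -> [3, 10, 17, 24, 31]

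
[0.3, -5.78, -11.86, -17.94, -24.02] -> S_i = 0.30 + -6.08*i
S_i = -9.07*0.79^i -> [-9.07, -7.17, -5.66, -4.47, -3.53]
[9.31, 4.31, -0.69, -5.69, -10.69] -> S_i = 9.31 + -5.00*i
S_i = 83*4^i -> [83, 332, 1328, 5312, 21248]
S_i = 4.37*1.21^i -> [4.37, 5.29, 6.4, 7.74, 9.37]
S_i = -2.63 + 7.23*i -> [-2.63, 4.6, 11.83, 19.06, 26.29]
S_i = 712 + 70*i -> [712, 782, 852, 922, 992]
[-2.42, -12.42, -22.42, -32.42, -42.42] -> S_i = -2.42 + -10.00*i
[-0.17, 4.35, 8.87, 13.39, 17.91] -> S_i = -0.17 + 4.52*i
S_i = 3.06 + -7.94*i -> [3.06, -4.88, -12.82, -20.76, -28.7]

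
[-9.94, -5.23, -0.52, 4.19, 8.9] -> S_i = -9.94 + 4.71*i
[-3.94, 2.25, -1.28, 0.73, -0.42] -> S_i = -3.94*(-0.57)^i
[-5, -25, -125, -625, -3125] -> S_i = -5*5^i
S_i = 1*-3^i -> [1, -3, 9, -27, 81]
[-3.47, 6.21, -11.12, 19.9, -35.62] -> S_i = -3.47*(-1.79)^i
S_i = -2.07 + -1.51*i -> [-2.07, -3.58, -5.09, -6.6, -8.11]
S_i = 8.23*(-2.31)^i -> [8.23, -19.01, 43.92, -101.45, 234.34]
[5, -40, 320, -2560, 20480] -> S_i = 5*-8^i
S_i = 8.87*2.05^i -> [8.87, 18.18, 37.28, 76.42, 156.65]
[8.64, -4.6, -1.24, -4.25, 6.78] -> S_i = Random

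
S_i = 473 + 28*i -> [473, 501, 529, 557, 585]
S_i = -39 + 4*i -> [-39, -35, -31, -27, -23]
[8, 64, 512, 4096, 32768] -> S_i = 8*8^i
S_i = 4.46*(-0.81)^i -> [4.46, -3.61, 2.93, -2.37, 1.92]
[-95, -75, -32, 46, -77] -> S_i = Random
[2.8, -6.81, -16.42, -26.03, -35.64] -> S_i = 2.80 + -9.61*i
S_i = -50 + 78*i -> [-50, 28, 106, 184, 262]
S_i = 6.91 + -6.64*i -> [6.91, 0.27, -6.37, -13.01, -19.65]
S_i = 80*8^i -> [80, 640, 5120, 40960, 327680]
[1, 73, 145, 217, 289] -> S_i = 1 + 72*i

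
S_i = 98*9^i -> [98, 882, 7938, 71442, 642978]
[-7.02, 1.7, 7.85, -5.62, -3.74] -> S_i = Random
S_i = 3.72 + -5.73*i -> [3.72, -2.01, -7.74, -13.47, -19.2]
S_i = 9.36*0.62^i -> [9.36, 5.8, 3.6, 2.23, 1.38]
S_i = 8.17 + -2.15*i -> [8.17, 6.02, 3.87, 1.72, -0.43]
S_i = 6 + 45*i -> [6, 51, 96, 141, 186]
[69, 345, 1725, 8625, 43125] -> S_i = 69*5^i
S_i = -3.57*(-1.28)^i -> [-3.57, 4.57, -5.85, 7.49, -9.58]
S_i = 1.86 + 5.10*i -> [1.86, 6.96, 12.06, 17.16, 22.26]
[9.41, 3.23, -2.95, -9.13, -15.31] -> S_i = 9.41 + -6.18*i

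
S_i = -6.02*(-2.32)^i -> [-6.02, 13.97, -32.4, 75.17, -174.4]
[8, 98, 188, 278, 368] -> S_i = 8 + 90*i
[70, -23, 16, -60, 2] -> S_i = Random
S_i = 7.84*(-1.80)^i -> [7.84, -14.11, 25.4, -45.72, 82.3]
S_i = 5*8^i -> [5, 40, 320, 2560, 20480]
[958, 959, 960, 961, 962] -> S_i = 958 + 1*i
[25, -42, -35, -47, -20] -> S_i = Random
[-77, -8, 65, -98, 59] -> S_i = Random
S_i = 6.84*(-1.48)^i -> [6.84, -10.12, 14.98, -22.17, 32.82]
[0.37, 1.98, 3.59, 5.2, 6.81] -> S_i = 0.37 + 1.61*i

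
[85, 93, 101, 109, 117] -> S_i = 85 + 8*i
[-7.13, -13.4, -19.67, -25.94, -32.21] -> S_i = -7.13 + -6.27*i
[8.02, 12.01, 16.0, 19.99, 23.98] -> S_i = 8.02 + 3.99*i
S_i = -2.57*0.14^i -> [-2.57, -0.36, -0.05, -0.01, -0.0]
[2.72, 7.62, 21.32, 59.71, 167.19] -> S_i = 2.72*2.80^i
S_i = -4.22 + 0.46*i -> [-4.22, -3.76, -3.3, -2.84, -2.38]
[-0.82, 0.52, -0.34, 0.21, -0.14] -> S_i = -0.82*(-0.64)^i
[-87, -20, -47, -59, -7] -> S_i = Random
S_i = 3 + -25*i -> [3, -22, -47, -72, -97]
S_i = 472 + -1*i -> [472, 471, 470, 469, 468]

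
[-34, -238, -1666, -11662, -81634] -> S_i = -34*7^i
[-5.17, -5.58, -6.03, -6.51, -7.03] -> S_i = -5.17*1.08^i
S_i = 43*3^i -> [43, 129, 387, 1161, 3483]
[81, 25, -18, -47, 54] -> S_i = Random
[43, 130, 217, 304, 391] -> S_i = 43 + 87*i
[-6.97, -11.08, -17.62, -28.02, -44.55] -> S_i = -6.97*1.59^i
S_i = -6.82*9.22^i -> [-6.82, -62.88, -579.76, -5345.36, -49284.24]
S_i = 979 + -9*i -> [979, 970, 961, 952, 943]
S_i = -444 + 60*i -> [-444, -384, -324, -264, -204]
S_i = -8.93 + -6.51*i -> [-8.93, -15.44, -21.95, -28.46, -34.97]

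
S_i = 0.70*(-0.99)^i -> [0.7, -0.69, 0.69, -0.68, 0.67]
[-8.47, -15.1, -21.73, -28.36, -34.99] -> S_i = -8.47 + -6.63*i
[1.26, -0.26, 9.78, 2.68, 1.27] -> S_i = Random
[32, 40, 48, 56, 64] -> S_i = 32 + 8*i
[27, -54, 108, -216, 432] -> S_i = 27*-2^i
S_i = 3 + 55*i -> [3, 58, 113, 168, 223]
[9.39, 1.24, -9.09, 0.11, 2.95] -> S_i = Random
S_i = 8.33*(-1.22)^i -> [8.33, -10.16, 12.4, -15.13, 18.45]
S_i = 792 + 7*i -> [792, 799, 806, 813, 820]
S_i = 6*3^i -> [6, 18, 54, 162, 486]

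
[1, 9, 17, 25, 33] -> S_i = 1 + 8*i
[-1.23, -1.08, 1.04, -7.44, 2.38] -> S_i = Random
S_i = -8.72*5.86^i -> [-8.72, -51.1, -299.44, -1754.73, -10282.69]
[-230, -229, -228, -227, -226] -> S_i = -230 + 1*i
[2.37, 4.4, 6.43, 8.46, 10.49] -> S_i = 2.37 + 2.03*i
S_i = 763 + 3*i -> [763, 766, 769, 772, 775]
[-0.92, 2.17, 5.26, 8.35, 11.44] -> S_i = -0.92 + 3.09*i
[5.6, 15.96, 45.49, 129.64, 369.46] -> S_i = 5.60*2.85^i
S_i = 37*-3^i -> [37, -111, 333, -999, 2997]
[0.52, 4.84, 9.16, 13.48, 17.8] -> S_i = 0.52 + 4.32*i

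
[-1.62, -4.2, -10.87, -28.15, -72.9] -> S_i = -1.62*2.59^i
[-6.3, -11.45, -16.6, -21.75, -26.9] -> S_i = -6.30 + -5.15*i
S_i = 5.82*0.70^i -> [5.82, 4.07, 2.85, 2.0, 1.4]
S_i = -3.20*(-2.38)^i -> [-3.2, 7.62, -18.13, 43.14, -102.67]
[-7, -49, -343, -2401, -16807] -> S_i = -7*7^i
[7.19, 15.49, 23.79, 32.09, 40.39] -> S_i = 7.19 + 8.30*i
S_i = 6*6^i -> [6, 36, 216, 1296, 7776]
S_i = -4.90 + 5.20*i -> [-4.9, 0.3, 5.5, 10.7, 15.9]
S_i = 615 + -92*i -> [615, 523, 431, 339, 247]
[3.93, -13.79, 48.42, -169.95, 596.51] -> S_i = 3.93*(-3.51)^i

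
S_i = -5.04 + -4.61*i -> [-5.04, -9.65, -14.26, -18.87, -23.48]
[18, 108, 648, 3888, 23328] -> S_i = 18*6^i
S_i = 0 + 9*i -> [0, 9, 18, 27, 36]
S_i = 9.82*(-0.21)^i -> [9.82, -2.06, 0.43, -0.09, 0.02]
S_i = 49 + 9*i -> [49, 58, 67, 76, 85]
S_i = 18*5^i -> [18, 90, 450, 2250, 11250]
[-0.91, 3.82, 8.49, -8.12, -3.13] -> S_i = Random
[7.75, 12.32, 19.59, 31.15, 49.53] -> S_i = 7.75*1.59^i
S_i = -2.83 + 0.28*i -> [-2.83, -2.55, -2.27, -1.99, -1.71]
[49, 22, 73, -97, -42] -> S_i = Random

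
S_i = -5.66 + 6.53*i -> [-5.66, 0.87, 7.4, 13.93, 20.46]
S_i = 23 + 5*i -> [23, 28, 33, 38, 43]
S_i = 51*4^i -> [51, 204, 816, 3264, 13056]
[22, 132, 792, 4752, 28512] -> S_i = 22*6^i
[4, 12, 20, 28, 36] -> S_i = 4 + 8*i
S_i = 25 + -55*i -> [25, -30, -85, -140, -195]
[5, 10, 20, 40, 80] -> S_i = 5*2^i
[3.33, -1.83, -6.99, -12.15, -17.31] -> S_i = 3.33 + -5.16*i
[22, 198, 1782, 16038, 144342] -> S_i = 22*9^i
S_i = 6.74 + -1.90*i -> [6.74, 4.84, 2.94, 1.04, -0.86]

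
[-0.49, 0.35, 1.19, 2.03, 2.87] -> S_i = -0.49 + 0.84*i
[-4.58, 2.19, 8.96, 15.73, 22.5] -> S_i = -4.58 + 6.77*i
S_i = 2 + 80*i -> [2, 82, 162, 242, 322]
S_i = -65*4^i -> [-65, -260, -1040, -4160, -16640]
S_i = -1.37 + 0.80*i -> [-1.37, -0.57, 0.23, 1.03, 1.83]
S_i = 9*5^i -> [9, 45, 225, 1125, 5625]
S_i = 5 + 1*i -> [5, 6, 7, 8, 9]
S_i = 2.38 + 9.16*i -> [2.38, 11.54, 20.7, 29.86, 39.02]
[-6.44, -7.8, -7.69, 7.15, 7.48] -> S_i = Random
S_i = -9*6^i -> [-9, -54, -324, -1944, -11664]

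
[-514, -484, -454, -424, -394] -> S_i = -514 + 30*i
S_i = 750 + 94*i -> [750, 844, 938, 1032, 1126]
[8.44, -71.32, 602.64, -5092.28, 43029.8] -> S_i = 8.44*(-8.45)^i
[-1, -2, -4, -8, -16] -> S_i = -1*2^i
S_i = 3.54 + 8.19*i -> [3.54, 11.73, 19.92, 28.11, 36.3]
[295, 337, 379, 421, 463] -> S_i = 295 + 42*i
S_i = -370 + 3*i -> [-370, -367, -364, -361, -358]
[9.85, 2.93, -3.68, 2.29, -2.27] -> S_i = Random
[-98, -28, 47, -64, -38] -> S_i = Random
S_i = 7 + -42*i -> [7, -35, -77, -119, -161]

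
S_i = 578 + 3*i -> [578, 581, 584, 587, 590]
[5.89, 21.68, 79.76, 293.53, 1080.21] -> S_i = 5.89*3.68^i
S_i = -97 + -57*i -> [-97, -154, -211, -268, -325]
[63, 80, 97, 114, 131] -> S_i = 63 + 17*i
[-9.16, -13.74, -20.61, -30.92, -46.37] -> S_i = -9.16*1.50^i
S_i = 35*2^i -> [35, 70, 140, 280, 560]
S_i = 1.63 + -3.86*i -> [1.63, -2.23, -6.09, -9.95, -13.81]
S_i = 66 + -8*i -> [66, 58, 50, 42, 34]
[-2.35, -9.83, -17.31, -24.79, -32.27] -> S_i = -2.35 + -7.48*i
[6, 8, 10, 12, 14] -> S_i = 6 + 2*i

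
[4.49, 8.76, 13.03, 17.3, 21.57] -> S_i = 4.49 + 4.27*i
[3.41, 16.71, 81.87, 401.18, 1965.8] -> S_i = 3.41*4.90^i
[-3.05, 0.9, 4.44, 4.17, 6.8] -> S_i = Random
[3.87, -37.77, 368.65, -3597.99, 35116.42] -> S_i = 3.87*(-9.76)^i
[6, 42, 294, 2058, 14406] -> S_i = 6*7^i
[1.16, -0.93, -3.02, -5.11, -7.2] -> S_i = 1.16 + -2.09*i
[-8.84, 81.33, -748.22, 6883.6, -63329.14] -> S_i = -8.84*(-9.20)^i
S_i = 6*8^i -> [6, 48, 384, 3072, 24576]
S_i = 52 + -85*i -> [52, -33, -118, -203, -288]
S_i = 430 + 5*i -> [430, 435, 440, 445, 450]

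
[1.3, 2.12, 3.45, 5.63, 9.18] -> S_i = 1.30*1.63^i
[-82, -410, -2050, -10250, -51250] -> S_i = -82*5^i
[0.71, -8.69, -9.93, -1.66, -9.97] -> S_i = Random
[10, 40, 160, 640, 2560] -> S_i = 10*4^i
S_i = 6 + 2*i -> [6, 8, 10, 12, 14]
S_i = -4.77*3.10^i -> [-4.77, -14.79, -45.84, -142.1, -440.52]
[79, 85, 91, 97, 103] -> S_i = 79 + 6*i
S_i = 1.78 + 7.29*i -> [1.78, 9.07, 16.36, 23.65, 30.94]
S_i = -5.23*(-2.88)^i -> [-5.23, 15.06, -43.38, 124.93, -359.81]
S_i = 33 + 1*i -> [33, 34, 35, 36, 37]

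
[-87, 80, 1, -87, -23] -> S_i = Random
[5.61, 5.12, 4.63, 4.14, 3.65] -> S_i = 5.61 + -0.49*i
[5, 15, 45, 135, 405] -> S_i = 5*3^i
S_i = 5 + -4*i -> [5, 1, -3, -7, -11]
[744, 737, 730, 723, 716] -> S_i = 744 + -7*i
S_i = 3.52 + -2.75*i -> [3.52, 0.77, -1.98, -4.73, -7.48]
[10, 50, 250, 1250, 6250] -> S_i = 10*5^i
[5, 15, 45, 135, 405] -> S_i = 5*3^i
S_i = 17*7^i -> [17, 119, 833, 5831, 40817]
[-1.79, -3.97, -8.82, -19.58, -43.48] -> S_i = -1.79*2.22^i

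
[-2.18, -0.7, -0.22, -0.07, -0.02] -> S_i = -2.18*0.32^i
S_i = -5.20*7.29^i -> [-5.2, -37.91, -276.35, -2014.59, -14686.34]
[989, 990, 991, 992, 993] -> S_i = 989 + 1*i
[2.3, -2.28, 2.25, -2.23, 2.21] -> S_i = 2.30*(-0.99)^i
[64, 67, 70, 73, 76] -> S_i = 64 + 3*i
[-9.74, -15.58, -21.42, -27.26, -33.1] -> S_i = -9.74 + -5.84*i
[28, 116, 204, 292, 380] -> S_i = 28 + 88*i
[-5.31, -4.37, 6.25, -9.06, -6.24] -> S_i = Random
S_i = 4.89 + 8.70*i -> [4.89, 13.59, 22.29, 30.99, 39.69]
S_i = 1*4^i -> [1, 4, 16, 64, 256]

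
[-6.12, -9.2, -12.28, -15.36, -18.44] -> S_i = -6.12 + -3.08*i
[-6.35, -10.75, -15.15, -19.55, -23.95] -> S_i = -6.35 + -4.40*i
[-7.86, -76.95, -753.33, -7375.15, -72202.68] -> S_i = -7.86*9.79^i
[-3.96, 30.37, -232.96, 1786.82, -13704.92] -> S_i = -3.96*(-7.67)^i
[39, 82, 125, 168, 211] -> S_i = 39 + 43*i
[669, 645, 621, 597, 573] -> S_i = 669 + -24*i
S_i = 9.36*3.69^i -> [9.36, 34.54, 127.45, 470.28, 1735.33]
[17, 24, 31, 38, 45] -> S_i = 17 + 7*i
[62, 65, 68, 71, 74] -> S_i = 62 + 3*i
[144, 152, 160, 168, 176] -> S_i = 144 + 8*i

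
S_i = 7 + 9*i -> [7, 16, 25, 34, 43]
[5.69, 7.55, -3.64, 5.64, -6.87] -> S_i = Random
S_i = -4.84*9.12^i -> [-4.84, -44.14, -402.56, -3671.38, -33483.03]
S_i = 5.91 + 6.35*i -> [5.91, 12.26, 18.61, 24.96, 31.31]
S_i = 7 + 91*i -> [7, 98, 189, 280, 371]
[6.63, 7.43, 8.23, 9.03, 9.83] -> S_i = 6.63 + 0.80*i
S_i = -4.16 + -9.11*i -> [-4.16, -13.27, -22.38, -31.49, -40.6]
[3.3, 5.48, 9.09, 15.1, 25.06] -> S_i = 3.30*1.66^i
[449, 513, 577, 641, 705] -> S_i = 449 + 64*i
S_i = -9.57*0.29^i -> [-9.57, -2.78, -0.8, -0.23, -0.07]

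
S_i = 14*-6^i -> [14, -84, 504, -3024, 18144]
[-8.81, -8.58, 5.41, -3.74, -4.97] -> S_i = Random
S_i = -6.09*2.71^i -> [-6.09, -16.5, -44.73, -121.21, -328.47]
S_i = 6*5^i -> [6, 30, 150, 750, 3750]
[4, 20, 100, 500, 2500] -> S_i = 4*5^i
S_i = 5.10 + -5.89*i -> [5.1, -0.79, -6.68, -12.57, -18.46]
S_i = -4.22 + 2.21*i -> [-4.22, -2.01, 0.2, 2.41, 4.62]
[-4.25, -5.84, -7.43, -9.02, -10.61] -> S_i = -4.25 + -1.59*i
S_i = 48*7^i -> [48, 336, 2352, 16464, 115248]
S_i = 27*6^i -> [27, 162, 972, 5832, 34992]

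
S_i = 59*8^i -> [59, 472, 3776, 30208, 241664]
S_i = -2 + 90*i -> [-2, 88, 178, 268, 358]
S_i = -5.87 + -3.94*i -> [-5.87, -9.81, -13.75, -17.69, -21.63]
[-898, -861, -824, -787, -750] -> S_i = -898 + 37*i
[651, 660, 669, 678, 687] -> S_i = 651 + 9*i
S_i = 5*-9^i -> [5, -45, 405, -3645, 32805]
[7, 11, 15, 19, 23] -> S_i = 7 + 4*i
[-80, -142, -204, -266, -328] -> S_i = -80 + -62*i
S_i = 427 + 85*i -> [427, 512, 597, 682, 767]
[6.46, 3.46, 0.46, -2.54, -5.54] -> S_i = 6.46 + -3.00*i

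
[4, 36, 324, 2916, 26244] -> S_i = 4*9^i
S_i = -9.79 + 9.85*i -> [-9.79, 0.06, 9.91, 19.76, 29.61]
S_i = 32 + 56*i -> [32, 88, 144, 200, 256]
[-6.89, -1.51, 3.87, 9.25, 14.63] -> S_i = -6.89 + 5.38*i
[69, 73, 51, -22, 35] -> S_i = Random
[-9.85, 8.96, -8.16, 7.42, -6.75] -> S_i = -9.85*(-0.91)^i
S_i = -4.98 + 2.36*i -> [-4.98, -2.62, -0.26, 2.1, 4.46]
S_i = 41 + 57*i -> [41, 98, 155, 212, 269]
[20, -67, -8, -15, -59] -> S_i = Random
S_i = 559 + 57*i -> [559, 616, 673, 730, 787]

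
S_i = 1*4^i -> [1, 4, 16, 64, 256]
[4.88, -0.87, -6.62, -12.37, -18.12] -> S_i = 4.88 + -5.75*i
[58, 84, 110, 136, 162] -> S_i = 58 + 26*i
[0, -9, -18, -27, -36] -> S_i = 0 + -9*i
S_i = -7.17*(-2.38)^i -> [-7.17, 17.06, -40.61, 96.66, -230.05]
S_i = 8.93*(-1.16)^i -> [8.93, -10.36, 12.02, -13.94, 16.17]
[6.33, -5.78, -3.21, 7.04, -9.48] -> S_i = Random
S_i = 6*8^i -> [6, 48, 384, 3072, 24576]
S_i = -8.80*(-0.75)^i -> [-8.8, 6.6, -4.95, 3.71, -2.78]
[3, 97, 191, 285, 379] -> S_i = 3 + 94*i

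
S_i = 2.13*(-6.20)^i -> [2.13, -13.21, 81.88, -507.64, 3147.36]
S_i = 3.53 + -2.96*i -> [3.53, 0.57, -2.39, -5.35, -8.31]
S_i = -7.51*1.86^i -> [-7.51, -13.97, -25.98, -48.33, -89.89]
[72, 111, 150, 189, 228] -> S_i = 72 + 39*i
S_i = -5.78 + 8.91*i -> [-5.78, 3.13, 12.04, 20.95, 29.86]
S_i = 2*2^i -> [2, 4, 8, 16, 32]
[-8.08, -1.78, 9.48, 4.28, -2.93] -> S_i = Random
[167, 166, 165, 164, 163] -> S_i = 167 + -1*i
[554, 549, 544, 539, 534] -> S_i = 554 + -5*i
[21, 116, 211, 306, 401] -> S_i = 21 + 95*i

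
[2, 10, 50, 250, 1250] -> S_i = 2*5^i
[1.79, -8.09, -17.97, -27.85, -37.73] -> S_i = 1.79 + -9.88*i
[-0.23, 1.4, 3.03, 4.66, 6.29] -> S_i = -0.23 + 1.63*i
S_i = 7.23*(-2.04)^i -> [7.23, -14.75, 30.09, -61.38, 125.22]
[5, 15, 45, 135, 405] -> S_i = 5*3^i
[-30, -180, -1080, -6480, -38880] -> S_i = -30*6^i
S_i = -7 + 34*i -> [-7, 27, 61, 95, 129]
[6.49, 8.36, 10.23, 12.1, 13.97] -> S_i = 6.49 + 1.87*i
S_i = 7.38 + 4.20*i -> [7.38, 11.58, 15.78, 19.98, 24.18]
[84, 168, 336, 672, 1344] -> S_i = 84*2^i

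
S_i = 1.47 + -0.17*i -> [1.47, 1.3, 1.13, 0.96, 0.79]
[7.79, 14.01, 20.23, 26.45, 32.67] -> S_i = 7.79 + 6.22*i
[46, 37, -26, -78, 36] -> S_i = Random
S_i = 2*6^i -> [2, 12, 72, 432, 2592]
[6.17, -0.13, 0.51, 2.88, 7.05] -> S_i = Random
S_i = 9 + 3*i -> [9, 12, 15, 18, 21]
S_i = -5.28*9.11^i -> [-5.28, -48.1, -438.2, -3991.99, -36367.0]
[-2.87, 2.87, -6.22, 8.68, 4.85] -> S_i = Random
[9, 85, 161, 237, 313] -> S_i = 9 + 76*i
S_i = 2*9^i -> [2, 18, 162, 1458, 13122]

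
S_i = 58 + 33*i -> [58, 91, 124, 157, 190]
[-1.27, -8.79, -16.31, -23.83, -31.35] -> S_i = -1.27 + -7.52*i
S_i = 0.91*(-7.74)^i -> [0.91, -7.04, 54.52, -421.95, 3265.92]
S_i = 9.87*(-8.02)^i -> [9.87, -79.16, 634.84, -5091.44, 40833.31]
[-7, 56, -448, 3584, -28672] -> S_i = -7*-8^i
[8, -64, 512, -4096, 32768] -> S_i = 8*-8^i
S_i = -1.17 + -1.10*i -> [-1.17, -2.27, -3.37, -4.47, -5.57]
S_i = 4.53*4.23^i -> [4.53, 19.16, 81.05, 342.86, 1450.31]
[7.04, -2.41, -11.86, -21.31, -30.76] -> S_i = 7.04 + -9.45*i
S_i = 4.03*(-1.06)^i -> [4.03, -4.27, 4.53, -4.8, 5.09]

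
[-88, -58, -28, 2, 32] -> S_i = -88 + 30*i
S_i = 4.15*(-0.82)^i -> [4.15, -3.4, 2.79, -2.29, 1.88]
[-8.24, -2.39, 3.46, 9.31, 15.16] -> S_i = -8.24 + 5.85*i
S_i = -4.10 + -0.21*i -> [-4.1, -4.31, -4.52, -4.73, -4.94]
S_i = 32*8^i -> [32, 256, 2048, 16384, 131072]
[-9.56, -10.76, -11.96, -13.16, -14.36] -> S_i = -9.56 + -1.20*i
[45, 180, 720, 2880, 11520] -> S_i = 45*4^i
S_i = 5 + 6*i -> [5, 11, 17, 23, 29]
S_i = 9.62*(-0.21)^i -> [9.62, -2.02, 0.42, -0.09, 0.02]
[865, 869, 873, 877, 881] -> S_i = 865 + 4*i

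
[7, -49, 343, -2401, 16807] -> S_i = 7*-7^i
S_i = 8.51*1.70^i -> [8.51, 14.47, 24.59, 41.81, 71.08]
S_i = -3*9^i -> [-3, -27, -243, -2187, -19683]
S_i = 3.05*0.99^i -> [3.05, 3.02, 2.99, 2.96, 2.93]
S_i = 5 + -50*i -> [5, -45, -95, -145, -195]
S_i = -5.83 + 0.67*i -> [-5.83, -5.16, -4.49, -3.82, -3.15]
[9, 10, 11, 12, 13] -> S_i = 9 + 1*i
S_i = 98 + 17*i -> [98, 115, 132, 149, 166]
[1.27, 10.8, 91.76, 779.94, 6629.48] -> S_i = 1.27*8.50^i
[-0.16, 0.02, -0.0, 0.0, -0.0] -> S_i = -0.16*(-0.14)^i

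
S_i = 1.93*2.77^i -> [1.93, 5.35, 14.81, 41.02, 113.63]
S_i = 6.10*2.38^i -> [6.1, 14.52, 34.55, 82.24, 195.72]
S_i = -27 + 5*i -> [-27, -22, -17, -12, -7]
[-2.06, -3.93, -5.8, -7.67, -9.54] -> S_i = -2.06 + -1.87*i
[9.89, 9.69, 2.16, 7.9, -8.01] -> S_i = Random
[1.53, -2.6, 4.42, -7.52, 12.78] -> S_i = 1.53*(-1.70)^i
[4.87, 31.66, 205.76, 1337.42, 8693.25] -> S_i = 4.87*6.50^i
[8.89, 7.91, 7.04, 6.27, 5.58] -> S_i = 8.89*0.89^i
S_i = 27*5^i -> [27, 135, 675, 3375, 16875]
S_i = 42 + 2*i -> [42, 44, 46, 48, 50]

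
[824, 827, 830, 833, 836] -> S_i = 824 + 3*i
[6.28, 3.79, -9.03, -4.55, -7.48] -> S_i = Random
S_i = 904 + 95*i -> [904, 999, 1094, 1189, 1284]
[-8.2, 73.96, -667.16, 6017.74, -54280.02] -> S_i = -8.20*(-9.02)^i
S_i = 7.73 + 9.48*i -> [7.73, 17.21, 26.69, 36.17, 45.65]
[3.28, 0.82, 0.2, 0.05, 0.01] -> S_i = 3.28*0.25^i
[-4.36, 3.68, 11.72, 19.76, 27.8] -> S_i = -4.36 + 8.04*i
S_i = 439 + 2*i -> [439, 441, 443, 445, 447]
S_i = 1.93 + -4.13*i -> [1.93, -2.2, -6.33, -10.46, -14.59]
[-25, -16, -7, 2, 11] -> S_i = -25 + 9*i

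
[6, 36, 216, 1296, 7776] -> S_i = 6*6^i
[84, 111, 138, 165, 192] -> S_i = 84 + 27*i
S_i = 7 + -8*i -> [7, -1, -9, -17, -25]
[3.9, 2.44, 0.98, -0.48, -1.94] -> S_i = 3.90 + -1.46*i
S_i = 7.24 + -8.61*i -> [7.24, -1.37, -9.98, -18.59, -27.2]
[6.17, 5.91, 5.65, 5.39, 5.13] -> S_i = 6.17 + -0.26*i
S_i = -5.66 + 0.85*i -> [-5.66, -4.81, -3.96, -3.11, -2.26]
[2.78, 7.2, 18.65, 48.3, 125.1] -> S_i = 2.78*2.59^i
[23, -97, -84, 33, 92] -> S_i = Random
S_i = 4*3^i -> [4, 12, 36, 108, 324]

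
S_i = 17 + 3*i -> [17, 20, 23, 26, 29]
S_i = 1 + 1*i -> [1, 2, 3, 4, 5]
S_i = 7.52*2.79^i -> [7.52, 20.98, 58.54, 163.32, 455.65]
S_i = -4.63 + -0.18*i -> [-4.63, -4.81, -4.99, -5.17, -5.35]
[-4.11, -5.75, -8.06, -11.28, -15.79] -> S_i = -4.11*1.40^i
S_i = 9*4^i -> [9, 36, 144, 576, 2304]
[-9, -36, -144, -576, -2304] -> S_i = -9*4^i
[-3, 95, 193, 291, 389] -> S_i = -3 + 98*i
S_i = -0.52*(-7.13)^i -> [-0.52, 3.71, -26.44, 188.48, -1343.88]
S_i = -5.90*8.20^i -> [-5.9, -48.38, -396.72, -3253.07, -26675.18]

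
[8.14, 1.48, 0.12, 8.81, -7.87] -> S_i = Random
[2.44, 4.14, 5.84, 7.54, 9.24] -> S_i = 2.44 + 1.70*i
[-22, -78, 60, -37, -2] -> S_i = Random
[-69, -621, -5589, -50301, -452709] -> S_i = -69*9^i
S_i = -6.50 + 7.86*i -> [-6.5, 1.36, 9.22, 17.08, 24.94]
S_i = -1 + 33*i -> [-1, 32, 65, 98, 131]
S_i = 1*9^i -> [1, 9, 81, 729, 6561]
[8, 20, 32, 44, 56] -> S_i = 8 + 12*i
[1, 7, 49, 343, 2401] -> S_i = 1*7^i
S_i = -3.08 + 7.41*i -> [-3.08, 4.33, 11.74, 19.15, 26.56]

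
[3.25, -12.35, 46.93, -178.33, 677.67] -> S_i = 3.25*(-3.80)^i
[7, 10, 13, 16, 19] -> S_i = 7 + 3*i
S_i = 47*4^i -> [47, 188, 752, 3008, 12032]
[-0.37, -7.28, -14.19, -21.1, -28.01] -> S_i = -0.37 + -6.91*i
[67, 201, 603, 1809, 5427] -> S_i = 67*3^i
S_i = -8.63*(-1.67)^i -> [-8.63, 14.41, -24.07, 40.19, -67.12]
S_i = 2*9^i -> [2, 18, 162, 1458, 13122]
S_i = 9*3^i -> [9, 27, 81, 243, 729]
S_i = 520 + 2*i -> [520, 522, 524, 526, 528]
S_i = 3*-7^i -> [3, -21, 147, -1029, 7203]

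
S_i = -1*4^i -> [-1, -4, -16, -64, -256]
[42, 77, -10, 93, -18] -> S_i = Random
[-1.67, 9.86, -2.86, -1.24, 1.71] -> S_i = Random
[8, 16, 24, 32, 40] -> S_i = 8 + 8*i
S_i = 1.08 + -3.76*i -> [1.08, -2.68, -6.44, -10.2, -13.96]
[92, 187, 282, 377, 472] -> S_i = 92 + 95*i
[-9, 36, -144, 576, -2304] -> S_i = -9*-4^i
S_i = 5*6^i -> [5, 30, 180, 1080, 6480]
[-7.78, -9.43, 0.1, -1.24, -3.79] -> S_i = Random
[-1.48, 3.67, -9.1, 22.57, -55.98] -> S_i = -1.48*(-2.48)^i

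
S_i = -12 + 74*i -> [-12, 62, 136, 210, 284]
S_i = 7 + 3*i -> [7, 10, 13, 16, 19]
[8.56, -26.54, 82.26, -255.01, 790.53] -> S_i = 8.56*(-3.10)^i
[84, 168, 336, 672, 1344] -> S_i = 84*2^i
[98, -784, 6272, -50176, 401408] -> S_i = 98*-8^i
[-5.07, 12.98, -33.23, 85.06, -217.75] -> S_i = -5.07*(-2.56)^i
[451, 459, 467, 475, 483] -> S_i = 451 + 8*i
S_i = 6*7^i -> [6, 42, 294, 2058, 14406]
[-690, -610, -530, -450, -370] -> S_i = -690 + 80*i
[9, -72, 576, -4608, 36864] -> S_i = 9*-8^i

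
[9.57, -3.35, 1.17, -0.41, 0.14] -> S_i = 9.57*(-0.35)^i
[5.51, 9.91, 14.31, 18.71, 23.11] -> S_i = 5.51 + 4.40*i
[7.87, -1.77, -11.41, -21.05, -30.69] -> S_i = 7.87 + -9.64*i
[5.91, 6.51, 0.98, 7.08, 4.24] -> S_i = Random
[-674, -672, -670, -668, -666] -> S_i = -674 + 2*i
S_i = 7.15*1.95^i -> [7.15, 13.94, 27.19, 53.02, 103.38]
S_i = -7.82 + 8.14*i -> [-7.82, 0.32, 8.46, 16.6, 24.74]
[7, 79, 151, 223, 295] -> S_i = 7 + 72*i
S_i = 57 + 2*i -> [57, 59, 61, 63, 65]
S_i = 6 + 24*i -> [6, 30, 54, 78, 102]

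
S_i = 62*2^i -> [62, 124, 248, 496, 992]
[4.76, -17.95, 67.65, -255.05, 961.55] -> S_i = 4.76*(-3.77)^i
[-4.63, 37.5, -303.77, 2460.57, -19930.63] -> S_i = -4.63*(-8.10)^i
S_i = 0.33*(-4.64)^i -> [0.33, -1.53, 7.1, -32.97, 152.96]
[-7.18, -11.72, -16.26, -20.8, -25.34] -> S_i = -7.18 + -4.54*i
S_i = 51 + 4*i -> [51, 55, 59, 63, 67]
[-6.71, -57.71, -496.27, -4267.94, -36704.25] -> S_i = -6.71*8.60^i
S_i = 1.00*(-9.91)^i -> [1.0, -9.91, 98.21, -973.24, 9644.83]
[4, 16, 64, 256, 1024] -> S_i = 4*4^i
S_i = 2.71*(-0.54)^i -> [2.71, -1.46, 0.79, -0.43, 0.23]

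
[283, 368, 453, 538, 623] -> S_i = 283 + 85*i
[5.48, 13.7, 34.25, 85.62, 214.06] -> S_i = 5.48*2.50^i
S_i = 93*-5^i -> [93, -465, 2325, -11625, 58125]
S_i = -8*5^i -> [-8, -40, -200, -1000, -5000]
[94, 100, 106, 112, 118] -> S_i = 94 + 6*i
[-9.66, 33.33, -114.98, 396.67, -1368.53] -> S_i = -9.66*(-3.45)^i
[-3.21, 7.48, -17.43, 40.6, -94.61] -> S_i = -3.21*(-2.33)^i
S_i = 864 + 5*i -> [864, 869, 874, 879, 884]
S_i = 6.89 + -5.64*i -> [6.89, 1.25, -4.39, -10.03, -15.67]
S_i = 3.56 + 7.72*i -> [3.56, 11.28, 19.0, 26.72, 34.44]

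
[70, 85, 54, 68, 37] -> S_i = Random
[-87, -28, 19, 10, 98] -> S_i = Random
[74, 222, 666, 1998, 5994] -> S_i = 74*3^i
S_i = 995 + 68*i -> [995, 1063, 1131, 1199, 1267]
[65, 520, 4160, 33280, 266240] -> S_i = 65*8^i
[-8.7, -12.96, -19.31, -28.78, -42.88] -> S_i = -8.70*1.49^i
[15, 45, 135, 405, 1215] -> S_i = 15*3^i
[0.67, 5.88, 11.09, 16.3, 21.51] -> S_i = 0.67 + 5.21*i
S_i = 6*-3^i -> [6, -18, 54, -162, 486]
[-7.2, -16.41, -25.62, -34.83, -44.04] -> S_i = -7.20 + -9.21*i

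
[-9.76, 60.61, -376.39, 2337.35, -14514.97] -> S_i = -9.76*(-6.21)^i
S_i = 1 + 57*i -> [1, 58, 115, 172, 229]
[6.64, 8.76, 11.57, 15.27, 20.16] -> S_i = 6.64*1.32^i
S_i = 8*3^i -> [8, 24, 72, 216, 648]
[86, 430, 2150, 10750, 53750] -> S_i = 86*5^i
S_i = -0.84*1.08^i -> [-0.84, -0.91, -0.98, -1.06, -1.14]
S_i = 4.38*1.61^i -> [4.38, 7.05, 11.35, 18.28, 29.43]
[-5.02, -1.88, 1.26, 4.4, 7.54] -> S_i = -5.02 + 3.14*i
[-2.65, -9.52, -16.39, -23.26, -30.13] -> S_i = -2.65 + -6.87*i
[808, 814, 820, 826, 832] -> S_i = 808 + 6*i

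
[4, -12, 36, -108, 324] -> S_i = 4*-3^i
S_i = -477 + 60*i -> [-477, -417, -357, -297, -237]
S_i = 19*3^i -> [19, 57, 171, 513, 1539]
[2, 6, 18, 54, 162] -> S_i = 2*3^i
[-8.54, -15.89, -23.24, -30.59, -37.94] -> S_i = -8.54 + -7.35*i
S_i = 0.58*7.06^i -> [0.58, 4.09, 28.91, 204.1, 1440.94]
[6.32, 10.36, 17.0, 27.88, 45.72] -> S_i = 6.32*1.64^i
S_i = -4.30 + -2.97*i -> [-4.3, -7.27, -10.24, -13.21, -16.18]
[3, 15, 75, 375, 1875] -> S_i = 3*5^i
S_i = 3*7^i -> [3, 21, 147, 1029, 7203]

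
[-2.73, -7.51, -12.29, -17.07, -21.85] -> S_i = -2.73 + -4.78*i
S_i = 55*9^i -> [55, 495, 4455, 40095, 360855]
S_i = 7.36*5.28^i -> [7.36, 38.86, 205.19, 1083.38, 5720.23]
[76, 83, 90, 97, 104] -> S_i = 76 + 7*i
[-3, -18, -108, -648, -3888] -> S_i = -3*6^i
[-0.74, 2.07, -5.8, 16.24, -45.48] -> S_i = -0.74*(-2.80)^i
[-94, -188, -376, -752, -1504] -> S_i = -94*2^i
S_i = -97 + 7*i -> [-97, -90, -83, -76, -69]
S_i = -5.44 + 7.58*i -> [-5.44, 2.14, 9.72, 17.3, 24.88]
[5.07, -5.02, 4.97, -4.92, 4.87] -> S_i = 5.07*(-0.99)^i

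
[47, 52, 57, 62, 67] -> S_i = 47 + 5*i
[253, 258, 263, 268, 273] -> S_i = 253 + 5*i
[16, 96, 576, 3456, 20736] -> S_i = 16*6^i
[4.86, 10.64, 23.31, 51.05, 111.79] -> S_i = 4.86*2.19^i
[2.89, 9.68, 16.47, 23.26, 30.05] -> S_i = 2.89 + 6.79*i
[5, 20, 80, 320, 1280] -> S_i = 5*4^i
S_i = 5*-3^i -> [5, -15, 45, -135, 405]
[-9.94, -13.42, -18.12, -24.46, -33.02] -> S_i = -9.94*1.35^i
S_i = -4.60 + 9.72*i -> [-4.6, 5.12, 14.84, 24.56, 34.28]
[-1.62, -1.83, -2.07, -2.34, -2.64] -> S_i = -1.62*1.13^i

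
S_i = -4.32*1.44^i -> [-4.32, -6.22, -8.96, -12.9, -18.58]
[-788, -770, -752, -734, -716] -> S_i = -788 + 18*i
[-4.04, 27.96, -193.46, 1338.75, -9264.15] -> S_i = -4.04*(-6.92)^i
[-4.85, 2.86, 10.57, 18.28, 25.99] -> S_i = -4.85 + 7.71*i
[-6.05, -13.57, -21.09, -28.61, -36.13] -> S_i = -6.05 + -7.52*i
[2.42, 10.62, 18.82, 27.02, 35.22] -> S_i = 2.42 + 8.20*i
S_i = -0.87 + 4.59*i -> [-0.87, 3.72, 8.31, 12.9, 17.49]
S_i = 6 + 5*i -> [6, 11, 16, 21, 26]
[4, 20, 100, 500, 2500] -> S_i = 4*5^i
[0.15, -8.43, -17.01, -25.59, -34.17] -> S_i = 0.15 + -8.58*i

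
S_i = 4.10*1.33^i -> [4.1, 5.45, 7.25, 9.65, 12.83]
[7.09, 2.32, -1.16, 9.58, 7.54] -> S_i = Random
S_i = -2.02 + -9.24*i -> [-2.02, -11.26, -20.5, -29.74, -38.98]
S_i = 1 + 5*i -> [1, 6, 11, 16, 21]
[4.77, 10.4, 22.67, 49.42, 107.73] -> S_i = 4.77*2.18^i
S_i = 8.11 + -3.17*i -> [8.11, 4.94, 1.77, -1.4, -4.57]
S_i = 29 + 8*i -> [29, 37, 45, 53, 61]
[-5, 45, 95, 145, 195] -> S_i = -5 + 50*i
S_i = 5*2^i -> [5, 10, 20, 40, 80]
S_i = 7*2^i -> [7, 14, 28, 56, 112]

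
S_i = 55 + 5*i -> [55, 60, 65, 70, 75]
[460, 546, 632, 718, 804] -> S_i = 460 + 86*i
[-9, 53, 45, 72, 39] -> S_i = Random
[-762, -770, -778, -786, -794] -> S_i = -762 + -8*i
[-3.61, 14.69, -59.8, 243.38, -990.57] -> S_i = -3.61*(-4.07)^i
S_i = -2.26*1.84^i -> [-2.26, -4.16, -7.65, -14.08, -25.9]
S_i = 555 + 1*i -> [555, 556, 557, 558, 559]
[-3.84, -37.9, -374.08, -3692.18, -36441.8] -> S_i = -3.84*9.87^i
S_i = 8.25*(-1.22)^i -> [8.25, -10.06, 12.28, -14.98, 18.28]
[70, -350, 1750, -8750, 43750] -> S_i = 70*-5^i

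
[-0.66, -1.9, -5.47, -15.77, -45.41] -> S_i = -0.66*2.88^i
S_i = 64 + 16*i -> [64, 80, 96, 112, 128]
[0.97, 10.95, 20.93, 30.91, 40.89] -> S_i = 0.97 + 9.98*i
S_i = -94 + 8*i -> [-94, -86, -78, -70, -62]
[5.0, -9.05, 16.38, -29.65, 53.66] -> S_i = 5.00*(-1.81)^i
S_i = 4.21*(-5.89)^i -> [4.21, -24.8, 146.05, -860.26, 5066.91]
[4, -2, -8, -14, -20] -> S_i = 4 + -6*i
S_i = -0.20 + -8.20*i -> [-0.2, -8.4, -16.6, -24.8, -33.0]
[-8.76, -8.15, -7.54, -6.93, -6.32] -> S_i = -8.76 + 0.61*i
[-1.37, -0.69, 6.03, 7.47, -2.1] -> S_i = Random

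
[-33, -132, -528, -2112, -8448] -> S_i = -33*4^i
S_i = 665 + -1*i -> [665, 664, 663, 662, 661]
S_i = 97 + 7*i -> [97, 104, 111, 118, 125]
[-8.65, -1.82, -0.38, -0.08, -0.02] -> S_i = -8.65*0.21^i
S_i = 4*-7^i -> [4, -28, 196, -1372, 9604]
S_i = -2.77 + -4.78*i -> [-2.77, -7.55, -12.33, -17.11, -21.89]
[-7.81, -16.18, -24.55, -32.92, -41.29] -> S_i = -7.81 + -8.37*i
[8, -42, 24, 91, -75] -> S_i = Random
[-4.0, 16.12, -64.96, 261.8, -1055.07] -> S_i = -4.00*(-4.03)^i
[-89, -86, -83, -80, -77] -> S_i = -89 + 3*i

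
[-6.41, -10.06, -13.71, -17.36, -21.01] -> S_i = -6.41 + -3.65*i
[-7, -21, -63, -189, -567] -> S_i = -7*3^i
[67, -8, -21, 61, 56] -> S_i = Random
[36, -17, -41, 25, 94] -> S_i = Random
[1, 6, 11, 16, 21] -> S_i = 1 + 5*i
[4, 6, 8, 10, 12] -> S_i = 4 + 2*i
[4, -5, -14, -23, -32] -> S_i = 4 + -9*i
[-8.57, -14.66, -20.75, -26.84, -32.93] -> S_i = -8.57 + -6.09*i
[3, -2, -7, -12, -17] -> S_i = 3 + -5*i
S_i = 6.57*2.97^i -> [6.57, 19.51, 57.95, 172.12, 511.2]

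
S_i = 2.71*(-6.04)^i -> [2.71, -16.37, 98.87, -597.15, 3606.76]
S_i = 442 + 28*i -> [442, 470, 498, 526, 554]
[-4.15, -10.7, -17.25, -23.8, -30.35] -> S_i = -4.15 + -6.55*i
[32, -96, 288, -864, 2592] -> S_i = 32*-3^i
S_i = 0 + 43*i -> [0, 43, 86, 129, 172]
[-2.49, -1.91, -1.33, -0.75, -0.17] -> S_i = -2.49 + 0.58*i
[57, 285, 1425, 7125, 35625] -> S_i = 57*5^i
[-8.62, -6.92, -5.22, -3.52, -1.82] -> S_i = -8.62 + 1.70*i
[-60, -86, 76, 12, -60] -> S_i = Random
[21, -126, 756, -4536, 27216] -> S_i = 21*-6^i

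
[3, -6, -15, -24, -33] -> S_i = 3 + -9*i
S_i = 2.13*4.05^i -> [2.13, 8.63, 34.94, 141.5, 573.06]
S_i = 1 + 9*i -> [1, 10, 19, 28, 37]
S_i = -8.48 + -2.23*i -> [-8.48, -10.71, -12.94, -15.17, -17.4]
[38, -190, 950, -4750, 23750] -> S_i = 38*-5^i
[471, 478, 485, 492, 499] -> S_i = 471 + 7*i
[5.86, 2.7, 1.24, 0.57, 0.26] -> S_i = 5.86*0.46^i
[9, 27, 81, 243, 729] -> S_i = 9*3^i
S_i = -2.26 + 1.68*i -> [-2.26, -0.58, 1.1, 2.78, 4.46]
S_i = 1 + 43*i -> [1, 44, 87, 130, 173]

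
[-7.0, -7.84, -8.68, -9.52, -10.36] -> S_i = -7.00 + -0.84*i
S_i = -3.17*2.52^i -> [-3.17, -7.99, -20.13, -50.73, -127.84]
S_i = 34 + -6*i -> [34, 28, 22, 16, 10]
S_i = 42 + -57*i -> [42, -15, -72, -129, -186]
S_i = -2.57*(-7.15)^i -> [-2.57, 18.38, -131.38, 939.4, -6716.72]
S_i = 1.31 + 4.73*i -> [1.31, 6.04, 10.77, 15.5, 20.23]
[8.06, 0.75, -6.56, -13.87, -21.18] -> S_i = 8.06 + -7.31*i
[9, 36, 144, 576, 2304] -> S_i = 9*4^i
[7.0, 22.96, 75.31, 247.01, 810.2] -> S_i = 7.00*3.28^i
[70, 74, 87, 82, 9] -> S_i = Random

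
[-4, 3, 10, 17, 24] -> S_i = -4 + 7*i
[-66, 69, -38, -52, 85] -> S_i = Random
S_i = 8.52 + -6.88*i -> [8.52, 1.64, -5.24, -12.12, -19.0]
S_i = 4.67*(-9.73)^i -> [4.67, -45.44, 442.12, -4301.85, 41857.01]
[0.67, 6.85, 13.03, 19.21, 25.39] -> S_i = 0.67 + 6.18*i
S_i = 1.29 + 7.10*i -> [1.29, 8.39, 15.49, 22.59, 29.69]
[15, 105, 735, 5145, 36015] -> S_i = 15*7^i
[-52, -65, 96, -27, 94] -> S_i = Random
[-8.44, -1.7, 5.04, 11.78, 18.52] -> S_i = -8.44 + 6.74*i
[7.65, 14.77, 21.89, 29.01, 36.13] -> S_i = 7.65 + 7.12*i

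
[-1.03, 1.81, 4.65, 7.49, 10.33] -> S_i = -1.03 + 2.84*i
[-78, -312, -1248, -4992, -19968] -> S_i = -78*4^i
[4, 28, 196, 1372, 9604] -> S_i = 4*7^i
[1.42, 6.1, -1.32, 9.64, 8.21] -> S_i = Random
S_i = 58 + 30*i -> [58, 88, 118, 148, 178]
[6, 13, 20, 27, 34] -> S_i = 6 + 7*i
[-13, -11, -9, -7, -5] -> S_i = -13 + 2*i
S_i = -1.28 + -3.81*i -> [-1.28, -5.09, -8.9, -12.71, -16.52]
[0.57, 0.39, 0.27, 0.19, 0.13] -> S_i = 0.57*0.69^i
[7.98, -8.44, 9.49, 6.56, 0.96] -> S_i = Random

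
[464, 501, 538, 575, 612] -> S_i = 464 + 37*i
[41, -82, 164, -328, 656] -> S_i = 41*-2^i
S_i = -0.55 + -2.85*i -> [-0.55, -3.4, -6.25, -9.1, -11.95]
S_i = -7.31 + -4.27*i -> [-7.31, -11.58, -15.85, -20.12, -24.39]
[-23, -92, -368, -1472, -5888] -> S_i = -23*4^i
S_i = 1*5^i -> [1, 5, 25, 125, 625]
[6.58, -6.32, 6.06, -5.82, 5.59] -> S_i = 6.58*(-0.96)^i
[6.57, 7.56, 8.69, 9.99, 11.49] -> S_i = 6.57*1.15^i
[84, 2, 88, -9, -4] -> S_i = Random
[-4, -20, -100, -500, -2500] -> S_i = -4*5^i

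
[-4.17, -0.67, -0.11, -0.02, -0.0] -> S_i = -4.17*0.16^i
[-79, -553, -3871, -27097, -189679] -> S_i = -79*7^i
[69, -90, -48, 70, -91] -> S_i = Random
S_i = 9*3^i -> [9, 27, 81, 243, 729]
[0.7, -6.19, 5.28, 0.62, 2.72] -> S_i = Random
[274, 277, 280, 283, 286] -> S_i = 274 + 3*i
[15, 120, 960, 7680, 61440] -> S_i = 15*8^i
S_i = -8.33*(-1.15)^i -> [-8.33, 9.58, -11.02, 12.67, -14.57]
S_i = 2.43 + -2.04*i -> [2.43, 0.39, -1.65, -3.69, -5.73]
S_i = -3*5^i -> [-3, -15, -75, -375, -1875]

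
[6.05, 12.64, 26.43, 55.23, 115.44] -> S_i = 6.05*2.09^i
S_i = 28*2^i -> [28, 56, 112, 224, 448]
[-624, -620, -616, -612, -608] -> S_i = -624 + 4*i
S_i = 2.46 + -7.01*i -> [2.46, -4.55, -11.56, -18.57, -25.58]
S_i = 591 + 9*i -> [591, 600, 609, 618, 627]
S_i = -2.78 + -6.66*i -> [-2.78, -9.44, -16.1, -22.76, -29.42]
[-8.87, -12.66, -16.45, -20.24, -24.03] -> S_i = -8.87 + -3.79*i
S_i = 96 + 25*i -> [96, 121, 146, 171, 196]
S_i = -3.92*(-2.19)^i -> [-3.92, 8.58, -18.8, 41.17, -90.17]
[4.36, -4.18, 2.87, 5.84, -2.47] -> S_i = Random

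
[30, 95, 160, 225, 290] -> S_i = 30 + 65*i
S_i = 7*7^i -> [7, 49, 343, 2401, 16807]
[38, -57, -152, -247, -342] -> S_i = 38 + -95*i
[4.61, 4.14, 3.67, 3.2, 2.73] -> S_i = 4.61 + -0.47*i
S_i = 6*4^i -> [6, 24, 96, 384, 1536]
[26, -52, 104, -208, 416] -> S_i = 26*-2^i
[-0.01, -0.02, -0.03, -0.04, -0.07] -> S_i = -0.01*1.62^i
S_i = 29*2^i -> [29, 58, 116, 232, 464]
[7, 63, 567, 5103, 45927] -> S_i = 7*9^i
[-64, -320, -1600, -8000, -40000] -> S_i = -64*5^i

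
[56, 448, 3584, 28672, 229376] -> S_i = 56*8^i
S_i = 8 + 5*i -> [8, 13, 18, 23, 28]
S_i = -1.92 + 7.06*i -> [-1.92, 5.14, 12.2, 19.26, 26.32]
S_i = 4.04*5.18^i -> [4.04, 20.93, 108.4, 561.53, 2908.71]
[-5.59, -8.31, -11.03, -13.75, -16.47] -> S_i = -5.59 + -2.72*i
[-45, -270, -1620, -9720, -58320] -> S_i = -45*6^i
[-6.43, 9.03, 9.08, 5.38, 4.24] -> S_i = Random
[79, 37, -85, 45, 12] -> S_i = Random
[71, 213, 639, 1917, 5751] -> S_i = 71*3^i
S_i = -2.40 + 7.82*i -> [-2.4, 5.42, 13.24, 21.06, 28.88]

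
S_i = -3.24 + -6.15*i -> [-3.24, -9.39, -15.54, -21.69, -27.84]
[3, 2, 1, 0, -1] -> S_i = 3 + -1*i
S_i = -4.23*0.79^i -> [-4.23, -3.34, -2.64, -2.09, -1.65]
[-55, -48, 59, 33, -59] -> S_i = Random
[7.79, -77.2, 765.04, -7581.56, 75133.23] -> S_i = 7.79*(-9.91)^i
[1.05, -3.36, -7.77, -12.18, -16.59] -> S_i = 1.05 + -4.41*i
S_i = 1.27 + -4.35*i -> [1.27, -3.08, -7.43, -11.78, -16.13]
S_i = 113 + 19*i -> [113, 132, 151, 170, 189]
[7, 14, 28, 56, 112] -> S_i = 7*2^i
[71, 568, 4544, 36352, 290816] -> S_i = 71*8^i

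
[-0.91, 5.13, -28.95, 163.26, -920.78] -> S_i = -0.91*(-5.64)^i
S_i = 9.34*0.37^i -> [9.34, 3.46, 1.28, 0.47, 0.18]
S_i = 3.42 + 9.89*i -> [3.42, 13.31, 23.2, 33.09, 42.98]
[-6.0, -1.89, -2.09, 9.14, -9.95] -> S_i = Random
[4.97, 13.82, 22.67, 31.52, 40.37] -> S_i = 4.97 + 8.85*i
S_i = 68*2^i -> [68, 136, 272, 544, 1088]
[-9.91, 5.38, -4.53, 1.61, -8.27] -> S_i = Random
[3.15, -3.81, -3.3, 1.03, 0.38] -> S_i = Random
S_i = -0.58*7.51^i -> [-0.58, -4.36, -32.71, -245.67, -1844.96]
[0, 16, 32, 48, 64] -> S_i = 0 + 16*i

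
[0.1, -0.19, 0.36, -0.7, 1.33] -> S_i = 0.10*(-1.91)^i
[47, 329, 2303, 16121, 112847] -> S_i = 47*7^i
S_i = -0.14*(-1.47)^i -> [-0.14, 0.21, -0.3, 0.44, -0.65]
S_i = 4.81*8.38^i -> [4.81, 40.31, 337.78, 2830.59, 23720.35]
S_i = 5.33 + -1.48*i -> [5.33, 3.85, 2.37, 0.89, -0.59]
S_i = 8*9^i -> [8, 72, 648, 5832, 52488]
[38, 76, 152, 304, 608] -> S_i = 38*2^i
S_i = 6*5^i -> [6, 30, 150, 750, 3750]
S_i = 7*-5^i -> [7, -35, 175, -875, 4375]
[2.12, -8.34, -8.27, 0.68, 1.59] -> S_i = Random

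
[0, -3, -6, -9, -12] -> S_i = 0 + -3*i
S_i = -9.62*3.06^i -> [-9.62, -29.44, -90.08, -275.64, -843.45]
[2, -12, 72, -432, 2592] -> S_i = 2*-6^i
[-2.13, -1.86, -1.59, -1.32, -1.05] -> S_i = -2.13 + 0.27*i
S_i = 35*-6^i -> [35, -210, 1260, -7560, 45360]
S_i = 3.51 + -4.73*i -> [3.51, -1.22, -5.95, -10.68, -15.41]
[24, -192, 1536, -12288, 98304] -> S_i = 24*-8^i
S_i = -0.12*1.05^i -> [-0.12, -0.13, -0.13, -0.14, -0.15]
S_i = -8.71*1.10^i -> [-8.71, -9.58, -10.54, -11.59, -12.75]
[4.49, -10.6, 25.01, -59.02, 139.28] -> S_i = 4.49*(-2.36)^i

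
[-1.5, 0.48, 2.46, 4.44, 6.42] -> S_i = -1.50 + 1.98*i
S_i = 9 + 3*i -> [9, 12, 15, 18, 21]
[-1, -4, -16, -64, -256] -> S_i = -1*4^i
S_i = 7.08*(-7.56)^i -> [7.08, -53.52, 404.65, -3059.14, 23127.06]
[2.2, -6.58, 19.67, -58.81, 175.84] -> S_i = 2.20*(-2.99)^i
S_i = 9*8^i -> [9, 72, 576, 4608, 36864]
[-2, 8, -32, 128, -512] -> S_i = -2*-4^i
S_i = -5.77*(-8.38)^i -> [-5.77, 48.35, -405.19, 3395.53, -28454.56]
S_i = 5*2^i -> [5, 10, 20, 40, 80]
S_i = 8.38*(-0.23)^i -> [8.38, -1.93, 0.44, -0.1, 0.02]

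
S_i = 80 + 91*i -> [80, 171, 262, 353, 444]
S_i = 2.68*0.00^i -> [2.68, 0.0, 0.0, 0.0, 0.0]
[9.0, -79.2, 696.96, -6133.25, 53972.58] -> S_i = 9.00*(-8.80)^i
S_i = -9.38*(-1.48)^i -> [-9.38, 13.88, -20.55, 30.41, -45.0]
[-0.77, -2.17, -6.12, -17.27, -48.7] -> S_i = -0.77*2.82^i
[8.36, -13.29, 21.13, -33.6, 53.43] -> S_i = 8.36*(-1.59)^i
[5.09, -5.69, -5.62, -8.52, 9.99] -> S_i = Random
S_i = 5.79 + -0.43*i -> [5.79, 5.36, 4.93, 4.5, 4.07]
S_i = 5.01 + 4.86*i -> [5.01, 9.87, 14.73, 19.59, 24.45]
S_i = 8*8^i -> [8, 64, 512, 4096, 32768]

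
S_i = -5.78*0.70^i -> [-5.78, -4.05, -2.83, -1.98, -1.39]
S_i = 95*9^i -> [95, 855, 7695, 69255, 623295]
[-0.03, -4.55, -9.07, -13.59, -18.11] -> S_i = -0.03 + -4.52*i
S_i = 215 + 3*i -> [215, 218, 221, 224, 227]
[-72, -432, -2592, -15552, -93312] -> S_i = -72*6^i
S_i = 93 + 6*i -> [93, 99, 105, 111, 117]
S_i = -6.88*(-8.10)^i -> [-6.88, 55.73, -451.4, 3656.31, -29616.14]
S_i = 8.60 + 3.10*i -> [8.6, 11.7, 14.8, 17.9, 21.0]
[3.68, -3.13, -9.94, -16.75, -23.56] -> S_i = 3.68 + -6.81*i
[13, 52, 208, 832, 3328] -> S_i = 13*4^i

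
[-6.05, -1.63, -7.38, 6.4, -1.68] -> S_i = Random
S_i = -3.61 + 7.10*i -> [-3.61, 3.49, 10.59, 17.69, 24.79]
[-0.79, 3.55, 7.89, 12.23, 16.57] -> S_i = -0.79 + 4.34*i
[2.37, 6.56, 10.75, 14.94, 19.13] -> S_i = 2.37 + 4.19*i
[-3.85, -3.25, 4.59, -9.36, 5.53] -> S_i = Random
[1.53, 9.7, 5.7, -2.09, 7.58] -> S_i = Random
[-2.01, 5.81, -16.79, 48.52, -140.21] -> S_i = -2.01*(-2.89)^i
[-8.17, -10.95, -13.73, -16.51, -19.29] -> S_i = -8.17 + -2.78*i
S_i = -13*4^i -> [-13, -52, -208, -832, -3328]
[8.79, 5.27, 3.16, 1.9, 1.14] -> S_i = 8.79*0.60^i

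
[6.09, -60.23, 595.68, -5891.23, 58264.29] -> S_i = 6.09*(-9.89)^i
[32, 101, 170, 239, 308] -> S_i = 32 + 69*i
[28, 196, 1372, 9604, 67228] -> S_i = 28*7^i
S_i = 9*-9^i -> [9, -81, 729, -6561, 59049]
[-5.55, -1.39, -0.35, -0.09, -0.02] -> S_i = -5.55*0.25^i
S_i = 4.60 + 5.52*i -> [4.6, 10.12, 15.64, 21.16, 26.68]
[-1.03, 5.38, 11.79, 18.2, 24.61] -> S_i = -1.03 + 6.41*i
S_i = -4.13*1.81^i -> [-4.13, -7.48, -13.53, -24.49, -44.33]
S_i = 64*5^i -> [64, 320, 1600, 8000, 40000]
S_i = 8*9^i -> [8, 72, 648, 5832, 52488]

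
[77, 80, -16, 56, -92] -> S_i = Random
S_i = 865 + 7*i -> [865, 872, 879, 886, 893]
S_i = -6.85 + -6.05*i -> [-6.85, -12.9, -18.95, -25.0, -31.05]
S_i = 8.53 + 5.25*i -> [8.53, 13.78, 19.03, 24.28, 29.53]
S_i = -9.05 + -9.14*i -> [-9.05, -18.19, -27.33, -36.47, -45.61]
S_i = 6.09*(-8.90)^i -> [6.09, -54.2, 482.39, -4293.26, 38210.02]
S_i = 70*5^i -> [70, 350, 1750, 8750, 43750]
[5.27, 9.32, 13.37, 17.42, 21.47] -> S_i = 5.27 + 4.05*i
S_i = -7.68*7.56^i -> [-7.68, -58.06, -438.94, -3318.38, -25086.98]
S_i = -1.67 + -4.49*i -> [-1.67, -6.16, -10.65, -15.14, -19.63]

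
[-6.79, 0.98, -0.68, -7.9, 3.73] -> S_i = Random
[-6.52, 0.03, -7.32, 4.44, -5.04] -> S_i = Random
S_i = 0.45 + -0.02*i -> [0.45, 0.43, 0.41, 0.39, 0.37]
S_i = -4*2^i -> [-4, -8, -16, -32, -64]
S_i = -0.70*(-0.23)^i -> [-0.7, 0.16, -0.04, 0.01, -0.0]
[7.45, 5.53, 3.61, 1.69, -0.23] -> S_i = 7.45 + -1.92*i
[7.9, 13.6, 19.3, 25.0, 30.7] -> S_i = 7.90 + 5.70*i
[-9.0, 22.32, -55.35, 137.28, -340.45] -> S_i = -9.00*(-2.48)^i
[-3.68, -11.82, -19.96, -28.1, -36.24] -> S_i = -3.68 + -8.14*i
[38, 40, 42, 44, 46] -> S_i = 38 + 2*i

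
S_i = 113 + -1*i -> [113, 112, 111, 110, 109]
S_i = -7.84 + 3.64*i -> [-7.84, -4.2, -0.56, 3.08, 6.72]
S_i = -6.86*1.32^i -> [-6.86, -9.06, -11.95, -15.78, -20.83]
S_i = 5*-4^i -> [5, -20, 80, -320, 1280]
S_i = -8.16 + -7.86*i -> [-8.16, -16.02, -23.88, -31.74, -39.6]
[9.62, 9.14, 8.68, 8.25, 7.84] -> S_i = 9.62*0.95^i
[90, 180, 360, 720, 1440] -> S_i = 90*2^i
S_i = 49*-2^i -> [49, -98, 196, -392, 784]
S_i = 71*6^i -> [71, 426, 2556, 15336, 92016]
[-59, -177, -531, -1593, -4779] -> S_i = -59*3^i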